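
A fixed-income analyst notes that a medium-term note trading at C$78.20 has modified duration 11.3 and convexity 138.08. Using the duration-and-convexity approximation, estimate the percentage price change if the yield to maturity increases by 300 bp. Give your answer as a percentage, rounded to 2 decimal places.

Duration effect: -D_mod·Δy = -11.3 × (+0.03) = -0.339000
Convexity effect: ½·C·(Δy)² = 0.5 × 138.08 × (0.03)² = +0.0621360
ΔP/P ≈ -0.339000 + 0.0621360 = -0.276864
= -27.6864%.

-27.69%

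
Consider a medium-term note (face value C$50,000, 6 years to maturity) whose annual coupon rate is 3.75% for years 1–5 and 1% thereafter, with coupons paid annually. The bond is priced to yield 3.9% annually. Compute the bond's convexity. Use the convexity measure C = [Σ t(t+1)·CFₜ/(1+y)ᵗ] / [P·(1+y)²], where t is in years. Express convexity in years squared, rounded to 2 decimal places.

With y = 0.039:
  t   CF        PV=CF/(1+0.039)^t    t·PV        t(t+1)·PV
  1     1,875.00     1,804.6198     1,804.6198       3,609.2397
  2     1,875.00     1,736.8815     3,473.7629      10,421.2887
  3     1,875.00     1,671.6857     5,015.0571      20,060.2285
  4     1,875.00     1,608.9372     6,435.7486      32,178.7432
  5     1,875.00     1,548.5439     7,742.7197      46,456.3183
  6    50,500.00    40,141.9155   240,851.4932   1,685,960.4525
  Σ                 48,512.5836   265,323.4014   1,798,686.2708
P = 48,512.5836.
Convexity = Σ t(t+1)·PV / [P·(1+y)²] = 1,798,686.2708 / (48,512.5836 × 1.079521) = 34.34551.

34.35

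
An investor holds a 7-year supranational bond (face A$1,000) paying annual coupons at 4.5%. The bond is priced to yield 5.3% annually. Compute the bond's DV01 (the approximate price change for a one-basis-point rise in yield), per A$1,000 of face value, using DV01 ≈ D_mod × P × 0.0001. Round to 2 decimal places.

A$0.56

Periodic yield y = 0.053.
  t   CF        PV=CF/(1+0.053)^t    t·PV
  1        45.00        42.7350        42.7350
  2        45.00        40.5841        81.1682
  3        45.00        38.5414       115.6242
  4        45.00        36.6015       146.4060
  5        45.00        34.7593       173.7964
  6        45.00        33.0098       198.0585
  7     1,045.00       727.9771     5,095.8394
  Σ                    954.2081     5,853.6277
P = 954.2081; D_Mac = 6.13454 yrs; D_mod = 5.82577 yrs.
DV01 ≈ 5.82577 × 954.2081 × 0.0001 = 0.555900.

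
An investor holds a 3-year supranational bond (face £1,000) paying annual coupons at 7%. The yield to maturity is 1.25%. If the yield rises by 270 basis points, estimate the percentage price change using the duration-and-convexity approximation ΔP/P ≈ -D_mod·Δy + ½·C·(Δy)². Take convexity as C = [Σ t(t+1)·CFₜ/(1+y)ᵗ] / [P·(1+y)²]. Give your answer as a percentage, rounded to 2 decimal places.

-7.14%

With y = 0.0125:
  t   CF        PV=CF/(1+0.0125)^t    t·PV        t(t+1)·PV
  1        70.00        69.1358        69.1358         138.2716
  2        70.00        68.2823       136.5645         409.6936
  3     1,070.00     1,030.8576     3,092.5728      12,370.2913
  Σ                  1,168.2757     3,298.2732      12,918.2566
P = 1,168.2757; D_Mac = 2.82320 yrs; D_mod = 2.78834 yrs; C = 10.78620.
Duration effect: -2.78834 × (+0.027) = -0.075285
Convexity effect: 0.5 × 10.78620 × (0.027)² = +0.0039316
ΔP/P ≈ -0.075285 + 0.0039316 = -0.071354 = -7.1354%.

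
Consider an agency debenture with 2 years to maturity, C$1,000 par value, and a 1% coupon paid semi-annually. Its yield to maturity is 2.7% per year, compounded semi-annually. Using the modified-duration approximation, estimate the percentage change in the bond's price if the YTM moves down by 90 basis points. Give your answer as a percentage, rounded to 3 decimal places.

+1.763%

Periodic yield y = 0.0135. Modified duration first:
  t   CF        PV=CF/(1+0.0135)^t    t·PV
  1         5.00         4.9334         4.9334
  2         5.00         4.8677         9.7354
  3         5.00         4.8028        14.4085
  4     1,005.00       952.5133     3,810.0532
  Σ                    967.1172     3,839.1305
P = 967.1172; D_Mac = 3.96966 half-year periods = 1.98483 yrs; D_mod = 1.98483/(1+0.0135) = 1.95839 yrs.
ΔP/P ≈ -D_mod · Δy = -1.95839 × (-0.009) = +0.017626 = +1.7626%.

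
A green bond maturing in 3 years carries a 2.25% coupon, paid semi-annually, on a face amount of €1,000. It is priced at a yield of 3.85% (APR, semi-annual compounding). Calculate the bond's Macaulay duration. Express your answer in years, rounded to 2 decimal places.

Periodic yield y = 0.01925. Discount each cash flow and weight by its period:
  t   CF        PV=CF/(1+0.01925)^t    t·PV
  1        11.25        11.0375        11.0375
  2        11.25        10.8291        21.6581
  3        11.25        10.6245        31.8736
  4        11.25        10.4239        41.6955
  5        11.25        10.2270        51.1351
  6     1,011.25       901.9329     5,411.5972
  Σ                    955.0749     5,568.9971
Price P = Σ PV = 955.0749.
Macaulay duration = Σ(t·PV) / P = 5,568.9971 / 955.0749 = 5.83095 half-year periods.
In years: 5.83095 / 2 = 2.91548 years.

2.92 years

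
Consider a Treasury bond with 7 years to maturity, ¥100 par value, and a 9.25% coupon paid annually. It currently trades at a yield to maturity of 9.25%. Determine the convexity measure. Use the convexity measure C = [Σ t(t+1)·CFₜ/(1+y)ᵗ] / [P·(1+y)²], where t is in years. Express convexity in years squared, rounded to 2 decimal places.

33.34

With y = 0.0925:
  t   CF        PV=CF/(1+0.0925)^t    t·PV        t(t+1)·PV
  1         9.25         8.4668         8.4668          16.9336
  2         9.25         7.7499        15.4999          46.4997
  3         9.25         7.0938        21.2813          85.1253
  4         9.25         6.4932        25.9726         129.8632
  5         9.25         5.9434        29.7170         178.3018
  6         9.25         5.4402        32.6411         228.4874
  7       109.25        58.8127       411.6891       3,293.5128
  Σ                    100.0000       545.2678       3,978.7238
P = 100.0000.
Convexity = Σ t(t+1)·PV / [P·(1+y)²] = 3,978.7238 / (100.0000 × 1.193556) = 33.33503.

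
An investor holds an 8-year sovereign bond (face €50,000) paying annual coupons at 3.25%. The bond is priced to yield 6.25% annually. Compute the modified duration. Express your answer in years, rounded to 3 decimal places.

Periodic yield y = 0.0625. First find Macaulay duration:
  t   CF        PV=CF/(1+0.0625)^t    t·PV
  1     1,625.00     1,529.4118     1,529.4118
  2     1,625.00     1,439.4464     2,878.8927
  3     1,625.00     1,354.7731     4,064.3192
  4     1,625.00     1,275.0805     5,100.3221
  5     1,625.00     1,200.0758     6,000.3789
  6     1,625.00     1,129.4831     6,776.8985
  7     1,625.00     1,063.0429     7,441.3004
  8    51,625.00    31,785.4639   254,283.7116
  Σ                 40,776.7774   288,075.2351
P = 40,776.7774; Macaulay duration = 288,075.2351 / 40,776.7774 = 7.06469 years.
Modified duration = D_Mac / (1 + y) = 7.06469 / 1.0625 = 6.64912 years.

6.649 years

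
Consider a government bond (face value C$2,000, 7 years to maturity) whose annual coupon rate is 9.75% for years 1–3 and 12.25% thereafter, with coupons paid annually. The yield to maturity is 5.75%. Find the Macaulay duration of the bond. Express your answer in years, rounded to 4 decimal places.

5.5484 years

Periodic yield y = 0.0575. Discount each cash flow and weight by its year:
  t   CF        PV=CF/(1+0.0575)^t    t·PV
  1       195.00       184.3972       184.3972
  2       195.00       174.3708       348.7417
  3       195.00       164.8897       494.6690
  4       245.00       195.9046       783.6183
  5       245.00       185.2526       926.2628
  6       245.00       175.1797     1,051.0783
  7     2,245.00     1,517.9369    10,625.5582
  Σ                  2,597.9314    14,414.3255
Price P = Σ PV = 2,597.9314.
Macaulay duration = Σ(t·PV) / P = 14,414.3255 / 2,597.9314 = 5.54839 years.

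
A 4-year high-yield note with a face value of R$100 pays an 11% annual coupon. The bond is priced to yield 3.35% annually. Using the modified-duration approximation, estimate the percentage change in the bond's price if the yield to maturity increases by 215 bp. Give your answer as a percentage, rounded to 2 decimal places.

Periodic yield y = 0.0335. Modified duration first:
  t   CF        PV=CF/(1+0.0335)^t    t·PV
  1        11.00        10.6434        10.6434
  2        11.00        10.2984        20.5969
  3        11.00         9.9646        29.8939
  4       111.00        97.2929       389.1715
  Σ                    128.1994       450.3057
P = 128.1994; D_Mac = 3.51254 yrs; D_mod = 3.51254/(1+0.0335) = 3.39869 yrs.
ΔP/P ≈ -D_mod · Δy = -3.39869 × (+0.0215) = -0.073072 = -7.3072%.

-7.31%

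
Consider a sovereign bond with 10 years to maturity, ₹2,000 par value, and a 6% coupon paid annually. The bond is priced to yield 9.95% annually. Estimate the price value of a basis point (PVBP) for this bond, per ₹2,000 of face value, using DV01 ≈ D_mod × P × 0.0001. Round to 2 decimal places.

₹1.02

Periodic yield y = 0.0995.
  t   CF        PV=CF/(1+0.0995)^t    t·PV
  1       120.00       109.1405       109.1405
  2       120.00        99.2638       198.5275
  3       120.00        90.2808       270.8425
  4       120.00        82.1108       328.4432
  5       120.00        74.6801       373.4007
  6       120.00        67.9219       407.5314
  7       120.00        61.7753       432.4268
  8       120.00        56.1849       449.4790
  9       120.00        51.1004       459.9034
  10    2,120.00       821.0763     8,210.7631
  Σ                  1,513.5348    11,240.4582
P = 1,513.5348; D_Mac = 7.42663 yrs; D_mod = 6.75455 yrs.
DV01 ≈ 6.75455 × 1,513.5348 × 0.0001 = 1.022325.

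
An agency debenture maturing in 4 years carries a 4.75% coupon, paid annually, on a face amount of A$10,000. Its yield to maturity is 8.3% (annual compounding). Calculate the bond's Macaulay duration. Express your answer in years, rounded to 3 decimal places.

Periodic yield y = 0.083. Discount each cash flow and weight by its year:
  t   CF        PV=CF/(1+0.083)^t    t·PV
  1       475.00       438.5965       438.5965
  2       475.00       404.9829       809.9658
  3       475.00       373.9454     1,121.8363
  4    10,475.00     7,614.4792    30,457.9168
  Σ                  8,832.0040    32,828.3155
Price P = Σ PV = 8,832.0040.
Macaulay duration = Σ(t·PV) / P = 32,828.3155 / 8,832.0040 = 3.71697 years.

3.717 years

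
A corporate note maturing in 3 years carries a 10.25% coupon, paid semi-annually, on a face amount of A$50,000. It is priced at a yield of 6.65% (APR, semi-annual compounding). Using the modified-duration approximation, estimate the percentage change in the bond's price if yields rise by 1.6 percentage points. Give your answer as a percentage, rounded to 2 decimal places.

Periodic yield y = 0.03325. Modified duration first:
  t   CF        PV=CF/(1+0.03325)^t    t·PV
  1     2,562.50     2,480.0387     2,480.0387
  2     2,562.50     2,400.2310     4,800.4621
  3     2,562.50     2,322.9916     6,968.9747
  4     2,562.50     2,248.2377     8,992.9506
  5     2,562.50     2,175.8893    10,879.4467
  6    52,562.50    43,195.9997   259,175.9982
  Σ                 54,823.3880   293,297.8710
P = 54,823.3880; D_Mac = 5.34987 half-year periods = 2.67493 yrs; D_mod = 2.67493/(1+0.03325) = 2.58885 yrs.
ΔP/P ≈ -D_mod · Δy = -2.58885 × (+0.016) = -0.041422 = -4.1422%.

-4.14%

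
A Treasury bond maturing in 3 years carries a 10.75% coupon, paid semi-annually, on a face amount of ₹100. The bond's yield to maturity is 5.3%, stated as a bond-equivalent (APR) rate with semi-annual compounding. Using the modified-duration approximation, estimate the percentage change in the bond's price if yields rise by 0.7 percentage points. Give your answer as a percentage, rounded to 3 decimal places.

Periodic yield y = 0.0265. Modified duration first:
  t   CF        PV=CF/(1+0.0265)^t    t·PV
  1        5.375         5.2362         5.2362
  2        5.375         5.1011        10.2021
  3        5.375         4.9694        14.9081
  4        5.375         4.8411        19.3643
  5        5.375         4.7161        23.5805
  6      105.375        90.0708       540.4246
  Σ                    114.9346       613.7160
P = 114.9346; D_Mac = 5.33970 half-year periods = 2.66985 yrs; D_mod = 2.66985/(1+0.0265) = 2.60092 yrs.
ΔP/P ≈ -D_mod · Δy = -2.60092 × (+0.007) = -0.018206 = -1.8206%.

-1.821%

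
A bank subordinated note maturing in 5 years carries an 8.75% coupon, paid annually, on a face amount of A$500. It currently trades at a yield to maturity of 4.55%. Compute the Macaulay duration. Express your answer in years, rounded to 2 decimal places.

Periodic yield y = 0.0455. Discount each cash flow and weight by its year:
  t   CF        PV=CF/(1+0.0455)^t    t·PV
  1        43.75        41.8460        41.8460
  2        43.75        40.0249        80.0497
  3        43.75        38.2830       114.8490
  4        43.75        36.6169       146.4677
  5       543.75       435.2904     2,176.4520
  Σ                    592.0612     2,559.6644
Price P = Σ PV = 592.0612.
Macaulay duration = Σ(t·PV) / P = 2,559.6644 / 592.0612 = 4.32331 years.

4.32 years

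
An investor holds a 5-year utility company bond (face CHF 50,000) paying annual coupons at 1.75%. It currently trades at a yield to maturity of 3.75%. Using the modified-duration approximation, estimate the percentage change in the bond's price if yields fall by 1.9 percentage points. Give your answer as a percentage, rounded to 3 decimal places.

Periodic yield y = 0.0375. Modified duration first:
  t   CF        PV=CF/(1+0.0375)^t    t·PV
  1       875.00       843.3735       843.3735
  2       875.00       812.8901     1,625.7802
  3       875.00       783.5085     2,350.5256
  4       875.00       755.1890     3,020.7558
  5    50,875.00    42,321.7771   211,608.8854
  Σ                 45,516.7382   219,449.3206
P = 45,516.7382; D_Mac = 4.82129 yrs; D_mod = 4.82129/(1+0.0375) = 4.64702 yrs.
ΔP/P ≈ -D_mod · Δy = -4.64702 × (-0.019) = +0.088293 = +8.8293%.

+8.829%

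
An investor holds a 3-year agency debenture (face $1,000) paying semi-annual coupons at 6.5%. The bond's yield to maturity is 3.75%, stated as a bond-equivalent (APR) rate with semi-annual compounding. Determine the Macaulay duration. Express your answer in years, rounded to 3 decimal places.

Periodic yield y = 0.01875. Discount each cash flow and weight by its period:
  t   CF        PV=CF/(1+0.01875)^t    t·PV
  1        32.50        31.9018        31.9018
  2        32.50        31.3147        62.6294
  3        32.50        30.7383        92.2150
  4        32.50        30.1726       120.6904
  5        32.50        29.6173       148.0864
  6     1,032.50       923.6009     5,541.6052
  Σ                  1,077.3456     5,997.1283
Price P = Σ PV = 1,077.3456.
Macaulay duration = Σ(t·PV) / P = 5,997.1283 / 1,077.3456 = 5.56658 half-year periods.
In years: 5.56658 / 2 = 2.78329 years.

2.783 years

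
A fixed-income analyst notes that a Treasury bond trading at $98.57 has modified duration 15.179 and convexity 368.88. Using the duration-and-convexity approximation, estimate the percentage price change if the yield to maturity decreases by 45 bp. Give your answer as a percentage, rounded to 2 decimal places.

+7.20%

Duration effect: -D_mod·Δy = -15.179 × (-0.0045) = +0.0683055
Convexity effect: ½·C·(Δy)² = 0.5 × 368.88 × (-0.0045)² = +0.00373491
ΔP/P ≈ +0.0683055 + 0.00373491 = +0.07204041
= +7.204041%.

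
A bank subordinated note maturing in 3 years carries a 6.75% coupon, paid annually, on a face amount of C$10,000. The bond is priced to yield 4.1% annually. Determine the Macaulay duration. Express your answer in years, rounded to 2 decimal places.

Periodic yield y = 0.041. Discount each cash flow and weight by its year:
  t   CF        PV=CF/(1+0.041)^t    t·PV
  1       675.00       648.4150       648.4150
  2       675.00       622.8770     1,245.7541
  3    10,675.00     9,462.7136    28,388.1408
  Σ                 10,734.0056    30,282.3098
Price P = Σ PV = 10,734.0056.
Macaulay duration = Σ(t·PV) / P = 30,282.3098 / 10,734.0056 = 2.82116 years.

2.82 years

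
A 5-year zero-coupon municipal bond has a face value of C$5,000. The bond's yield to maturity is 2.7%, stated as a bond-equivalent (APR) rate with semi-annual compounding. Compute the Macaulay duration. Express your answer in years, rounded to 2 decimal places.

5.00 years

A zero-coupon bond has a single cash flow at maturity, so its Macaulay duration equals its maturity: 5 years.
(Equivalently: 10 semi-annual periods ÷ 2 = 5 years.)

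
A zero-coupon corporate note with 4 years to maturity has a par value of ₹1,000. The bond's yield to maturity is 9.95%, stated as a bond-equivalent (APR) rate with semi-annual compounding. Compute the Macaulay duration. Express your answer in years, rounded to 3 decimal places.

4.000 years

A zero-coupon bond has a single cash flow at maturity, so its Macaulay duration equals its maturity: 4 years.
(Equivalently: 8 semi-annual periods ÷ 2 = 4 years.)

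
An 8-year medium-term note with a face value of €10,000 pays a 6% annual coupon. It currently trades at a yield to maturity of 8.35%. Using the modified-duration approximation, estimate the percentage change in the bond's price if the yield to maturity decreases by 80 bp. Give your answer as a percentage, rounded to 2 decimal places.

Periodic yield y = 0.0835. Modified duration first:
  t   CF        PV=CF/(1+0.0835)^t    t·PV
  1       600.00       553.7610       553.7610
  2       600.00       511.0853     1,022.1707
  3       600.00       471.6985     1,415.0955
  4       600.00       435.3470     1,741.3881
  5       600.00       401.7970     2,008.9849
  6       600.00       370.8325     2,224.9948
  7       600.00       342.2542     2,395.7797
  8    10,600.00     5,580.5183    44,644.1467
  Σ                  8,667.2939    56,006.3215
P = 8,667.2939; D_Mac = 6.46180 yrs; D_mod = 6.46180/(1+0.0835) = 5.96382 yrs.
ΔP/P ≈ -D_mod · Δy = -5.96382 × (-0.008) = +0.047711 = +4.7711%.

+4.77%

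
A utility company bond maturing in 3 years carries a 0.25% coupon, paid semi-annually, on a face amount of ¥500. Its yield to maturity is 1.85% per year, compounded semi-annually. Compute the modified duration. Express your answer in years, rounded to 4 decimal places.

2.9630 years

Periodic yield y = 0.00925. First find Macaulay duration:
  t   CF        PV=CF/(1+0.00925)^t    t·PV
  1        0.625         0.6193         0.6193
  2        0.625         0.6136         1.2272
  3        0.625         0.6080         1.8239
  4        0.625         0.6024         2.4096
  5        0.625         0.5969         2.9844
  6      500.625       473.7181     2,842.3086
  Σ                    476.7582     2,851.3730
P = 476.7582; Macaulay duration = 2,851.3730 / 476.7582 = 5.98075 half-year periods = 2.99038 years.
Modified duration = D_Mac / (1 + y) = 2.99038 / 1.00925 = 2.96297 years.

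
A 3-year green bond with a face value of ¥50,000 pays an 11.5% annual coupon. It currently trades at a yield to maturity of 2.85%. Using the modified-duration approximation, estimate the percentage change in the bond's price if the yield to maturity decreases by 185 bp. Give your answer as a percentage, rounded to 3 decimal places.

+4.916%

Periodic yield y = 0.0285. Modified duration first:
  t   CF        PV=CF/(1+0.0285)^t    t·PV
  1     5,750.00     5,590.6660     5,590.6660
  2     5,750.00     5,435.7472    10,871.4944
  3    55,750.00    51,242.6975   153,728.0925
  Σ                 62,269.1107   170,190.2530
P = 62,269.1107; D_Mac = 2.73314 yrs; D_mod = 2.73314/(1+0.0285) = 2.65740 yrs.
ΔP/P ≈ -D_mod · Δy = -2.65740 × (-0.0185) = +0.049162 = +4.9162%.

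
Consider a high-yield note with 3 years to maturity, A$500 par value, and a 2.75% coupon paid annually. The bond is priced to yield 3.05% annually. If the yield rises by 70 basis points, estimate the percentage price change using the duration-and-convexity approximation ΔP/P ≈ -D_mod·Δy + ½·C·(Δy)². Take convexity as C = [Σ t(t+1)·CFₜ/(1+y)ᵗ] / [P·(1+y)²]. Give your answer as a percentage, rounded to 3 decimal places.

-1.957%

With y = 0.0305:
  t   CF        PV=CF/(1+0.0305)^t    t·PV        t(t+1)·PV
  1        13.75        13.3430        13.3430          26.6861
  2        13.75        12.9481        25.8962          77.6887
  3       513.75       469.4700     1,408.4100       5,633.6400
  Σ                    495.7612     1,447.6493       5,738.0148
P = 495.7612; D_Mac = 2.92005 yrs; D_mod = 2.83363 yrs; C = 10.89916.
Duration effect: -2.83363 × (+0.007) = -0.019835
Convexity effect: 0.5 × 10.89916 × (0.007)² = +0.0002670
ΔP/P ≈ -0.019835 + 0.0002670 = -0.019568 = -1.9568%.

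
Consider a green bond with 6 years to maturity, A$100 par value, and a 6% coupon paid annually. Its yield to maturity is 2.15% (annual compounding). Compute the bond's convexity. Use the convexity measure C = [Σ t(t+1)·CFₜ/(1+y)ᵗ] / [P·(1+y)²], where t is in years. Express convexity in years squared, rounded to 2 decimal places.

With y = 0.0215:
  t   CF        PV=CF/(1+0.0215)^t    t·PV        t(t+1)·PV
  1         6.00         5.8737         5.8737          11.7474
  2         6.00         5.7501        11.5002          34.5005
  3         6.00         5.6291        16.8872          67.5488
  4         6.00         5.5106        22.0423         110.2117
  5         6.00         5.3946        26.9730         161.8381
  6       106.00        93.2987       559.7923       3,918.5458
  Σ                    121.4568       643.0687       4,304.3923
P = 121.4568.
Convexity = Σ t(t+1)·PV / [P·(1+y)²] = 4,304.3923 / (121.4568 × 1.043462) = 33.96358.

33.96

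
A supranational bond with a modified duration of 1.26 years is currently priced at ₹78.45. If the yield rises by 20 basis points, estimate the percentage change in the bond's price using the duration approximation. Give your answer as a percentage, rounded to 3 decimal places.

-0.252%

Duration approximation: ΔP/P ≈ -D_mod · Δy = -1.26 × (+0.002) = -0.002520.
As a percentage: -0.2520%.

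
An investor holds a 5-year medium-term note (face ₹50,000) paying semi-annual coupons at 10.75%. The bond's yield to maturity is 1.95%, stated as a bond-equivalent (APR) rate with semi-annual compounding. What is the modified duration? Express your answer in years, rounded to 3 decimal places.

4.136 years

Periodic yield y = 0.00975. First find Macaulay duration:
  t   CF        PV=CF/(1+0.00975)^t    t·PV
  1     2,687.50     2,661.5499     2,661.5499
  2     2,687.50     2,635.8503     5,271.7007
  3     2,687.50     2,610.3990     7,831.1969
  4     2,687.50     2,585.1933    10,340.7733
  5     2,687.50     2,560.2311    12,801.1554
  6     2,687.50     2,535.5098    15,213.0591
  7     2,687.50     2,511.0273    17,577.1913
  8     2,687.50     2,486.7812    19,894.2497
  9     2,687.50     2,462.7692    22,164.9229
  10   52,687.50    47,815.5300   478,155.2995
  Σ                 70,864.8412   591,911.0987
P = 70,864.8412; Macaulay duration = 591,911.0987 / 70,864.8412 = 8.35268 half-year periods = 4.17634 years.
Modified duration = D_Mac / (1 + y) = 4.17634 / 1.00975 = 4.13601 years.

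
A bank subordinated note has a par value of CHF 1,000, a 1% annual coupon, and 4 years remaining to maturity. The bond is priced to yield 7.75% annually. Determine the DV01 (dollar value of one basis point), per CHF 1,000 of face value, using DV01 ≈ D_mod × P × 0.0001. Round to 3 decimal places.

CHF 0.283

Periodic yield y = 0.0775.
  t   CF        PV=CF/(1+0.0775)^t    t·PV
  1        10.00         9.2807         9.2807
  2        10.00         8.6132        17.2264
  3        10.00         7.9937        23.9811
  4     1,010.00       749.2940     2,997.1760
  Σ                    775.1817     3,047.6643
P = 775.1817; D_Mac = 3.93155 yrs; D_mod = 3.64877 yrs.
DV01 ≈ 3.64877 × 775.1817 × 0.0001 = 0.282846.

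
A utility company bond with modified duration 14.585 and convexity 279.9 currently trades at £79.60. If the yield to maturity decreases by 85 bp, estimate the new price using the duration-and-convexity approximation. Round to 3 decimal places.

£90.273

Duration effect: -D_mod·Δy = -14.585 × (-0.0085) = +0.1239725
Convexity effect: ½·C·(Δy)² = 0.5 × 279.9 × (-0.0085)² = +0.0101113875
ΔP/P ≈ +0.1239725 + 0.0101113875 = +0.1340838875
New price ≈ 79.60 × (1 + 0.1340838875) = 90.273077445.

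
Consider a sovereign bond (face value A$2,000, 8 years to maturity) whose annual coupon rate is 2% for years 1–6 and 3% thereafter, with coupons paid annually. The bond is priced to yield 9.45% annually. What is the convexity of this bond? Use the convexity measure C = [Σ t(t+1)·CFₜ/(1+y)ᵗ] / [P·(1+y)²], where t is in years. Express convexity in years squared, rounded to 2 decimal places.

With y = 0.0945:
  t   CF        PV=CF/(1+0.0945)^t    t·PV        t(t+1)·PV
  1        40.00        36.5464        36.5464          73.0927
  2        40.00        33.3909        66.7819         200.3456
  3        40.00        30.5079        91.5238         366.0951
  4        40.00        27.8738       111.4954         557.4770
  5        40.00        25.4672       127.3360         764.0159
  6        40.00        23.2683       139.6100         977.2703
  7        60.00        31.8890       223.2230       1,785.7840
  8     2,060.00     1,000.3249     8,002.5995      72,023.3951
  Σ                  1,209.2685     8,799.1159      76,747.4756
P = 1,209.2685.
Convexity = Σ t(t+1)·PV / [P·(1+y)²] = 76,747.4756 / (1,209.2685 × 1.197930) = 52.97974.

52.98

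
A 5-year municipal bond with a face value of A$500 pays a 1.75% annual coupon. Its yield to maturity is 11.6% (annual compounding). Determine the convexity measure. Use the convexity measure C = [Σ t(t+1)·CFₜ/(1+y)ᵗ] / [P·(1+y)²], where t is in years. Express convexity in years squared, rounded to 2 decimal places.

With y = 0.116:
  t   CF        PV=CF/(1+0.116)^t    t·PV        t(t+1)·PV
  1         8.75         7.8405         7.8405          15.6810
  2         8.75         7.0255        14.0511          42.1532
  3         8.75         6.2953        18.8859          75.5434
  4         8.75         5.6409        22.5637         112.8187
  5       508.75       293.8891     1,469.4454       8,816.6724
  Σ                    320.6913     1,532.7866       9,062.8688
P = 320.6913.
Convexity = Σ t(t+1)·PV / [P·(1+y)²] = 9,062.8688 / (320.6913 × 1.245456) = 22.69081.

22.69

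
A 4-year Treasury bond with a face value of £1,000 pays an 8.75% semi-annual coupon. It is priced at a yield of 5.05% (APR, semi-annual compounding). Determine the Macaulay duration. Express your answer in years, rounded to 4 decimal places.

3.4977 years

Periodic yield y = 0.02525. Discount each cash flow and weight by its period:
  t   CF        PV=CF/(1+0.02525)^t    t·PV
  1        43.75        42.6725        42.6725
  2        43.75        41.6216        83.2431
  3        43.75        40.5965       121.7895
  4        43.75        39.5967       158.3868
  5        43.75        38.6215       193.1075
  6        43.75        37.6703       226.0220
  7        43.75        36.7426       257.1980
  8     1,043.75       854.9845     6,839.8764
  Σ                  1,132.5063     7,922.2959
Price P = Σ PV = 1,132.5063.
Macaulay duration = Σ(t·PV) / P = 7,922.2959 / 1,132.5063 = 6.99537 half-year periods.
In years: 6.99537 / 2 = 3.49768 years.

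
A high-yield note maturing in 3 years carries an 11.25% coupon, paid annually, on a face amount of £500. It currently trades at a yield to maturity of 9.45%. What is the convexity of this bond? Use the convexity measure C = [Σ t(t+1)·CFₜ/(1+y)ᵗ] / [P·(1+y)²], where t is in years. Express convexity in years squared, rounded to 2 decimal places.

8.75

With y = 0.0945:
  t   CF        PV=CF/(1+0.0945)^t    t·PV        t(t+1)·PV
  1        56.25        51.3933        51.3933         102.7867
  2        56.25        46.9560        93.9120         281.7359
  3       556.25       424.2509     1,272.7526       5,091.0103
  Σ                    522.6002     1,418.0579       5,475.5329
P = 522.6002.
Convexity = Σ t(t+1)·PV / [P·(1+y)²] = 5,475.5329 / (522.6002 × 1.197930) = 8.74632.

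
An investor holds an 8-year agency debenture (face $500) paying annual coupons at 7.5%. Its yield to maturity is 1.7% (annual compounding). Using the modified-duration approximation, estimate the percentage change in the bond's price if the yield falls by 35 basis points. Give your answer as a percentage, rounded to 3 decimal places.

Periodic yield y = 0.017. Modified duration first:
  t   CF        PV=CF/(1+0.017)^t    t·PV
  1        37.50        36.8732        36.8732
  2        37.50        36.2568        72.5136
  3        37.50        35.6507       106.9522
  4        37.50        35.0548       140.2192
  5        37.50        34.4688       172.3441
  6        37.50        33.8927       203.3559
  7        37.50        33.3261       233.2828
  8       537.50       469.6895     3,757.5159
  Σ                    715.2126     4,723.0569
P = 715.2126; D_Mac = 6.60371 yrs; D_mod = 6.60371/(1+0.017) = 6.49332 yrs.
ΔP/P ≈ -D_mod · Δy = -6.49332 × (-0.0035) = +0.022727 = +2.2727%.

+2.273%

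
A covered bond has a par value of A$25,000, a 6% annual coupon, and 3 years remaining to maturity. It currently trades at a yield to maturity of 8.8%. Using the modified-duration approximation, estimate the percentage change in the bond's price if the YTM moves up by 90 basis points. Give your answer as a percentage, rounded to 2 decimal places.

Periodic yield y = 0.088. Modified duration first:
  t   CF        PV=CF/(1+0.088)^t    t·PV
  1     1,500.00     1,378.6765     1,378.6765
  2     1,500.00     1,267.1659     2,534.3317
  3    26,500.00    20,575.9165    61,727.7494
  Σ                 23,221.7588    65,640.7576
P = 23,221.7588; D_Mac = 2.82669 yrs; D_mod = 2.82669/(1+0.088) = 2.59806 yrs.
ΔP/P ≈ -D_mod · Δy = -2.59806 × (+0.009) = -0.023383 = -2.3383%.

-2.34%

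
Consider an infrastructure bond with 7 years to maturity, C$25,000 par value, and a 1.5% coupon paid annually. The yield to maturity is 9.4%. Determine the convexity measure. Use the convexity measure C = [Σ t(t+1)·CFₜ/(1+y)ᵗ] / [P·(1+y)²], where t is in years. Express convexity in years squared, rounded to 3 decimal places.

43.188

With y = 0.094:
  t   CF        PV=CF/(1+0.094)^t    t·PV        t(t+1)·PV
  1       375.00       342.7788       342.7788         685.5576
  2       375.00       313.3261       626.6523       1,879.9568
  3       375.00       286.4041       859.2124       3,436.8498
  4       375.00       261.7954     1,047.1815       5,235.9076
  5       375.00       239.3011     1,196.5054       7,179.0324
  6       375.00       218.7396     1,312.4374       9,187.0616
  7    25,375.00    13,529.5950    94,707.1651     757,657.3208
  Σ                 15,191.9401   100,091.9329     785,261.6866
P = 15,191.9401.
Convexity = Σ t(t+1)·PV / [P·(1+y)²] = 785,261.6866 / (15,191.9401 × 1.196836) = 43.18834.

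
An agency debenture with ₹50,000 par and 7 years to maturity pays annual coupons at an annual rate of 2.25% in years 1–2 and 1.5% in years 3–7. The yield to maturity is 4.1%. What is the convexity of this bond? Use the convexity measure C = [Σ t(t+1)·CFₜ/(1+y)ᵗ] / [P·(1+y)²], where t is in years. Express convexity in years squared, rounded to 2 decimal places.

47.66

With y = 0.041:
  t   CF        PV=CF/(1+0.041)^t    t·PV        t(t+1)·PV
  1     1,125.00     1,080.6916     1,080.6916       2,161.3833
  2     1,125.00     1,038.1284     2,076.2568       6,228.7703
  3       750.00       664.8277     1,994.4830       7,977.9318
  4       750.00       638.6433     2,554.5731      12,772.8656
  5       750.00       613.4902     3,067.4509      18,404.7054
  6       750.00       589.3277     3,535.9665      24,751.7652
  7    50,750.00    38,307.2468   268,150.7278   2,145,205.8223
  Σ                 42,932.3557   282,460.1496   2,217,503.2439
P = 42,932.3557.
Convexity = Σ t(t+1)·PV / [P·(1+y)²] = 2,217,503.2439 / (42,932.3557 × 1.083681) = 47.66264.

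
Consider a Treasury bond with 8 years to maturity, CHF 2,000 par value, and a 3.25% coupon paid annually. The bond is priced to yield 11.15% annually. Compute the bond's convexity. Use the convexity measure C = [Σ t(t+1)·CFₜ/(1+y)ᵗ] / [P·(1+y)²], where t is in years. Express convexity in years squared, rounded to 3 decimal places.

47.570

With y = 0.1115:
  t   CF        PV=CF/(1+0.1115)^t    t·PV        t(t+1)·PV
  1        65.00        58.4795        58.4795         116.9591
  2        65.00        52.6132       105.2263         315.6790
  3        65.00        47.3353       142.0058         568.0234
  4        65.00        42.5868       170.3474         851.7369
  5        65.00        38.3148       191.5738       1,149.4426
  6        65.00        34.4712       206.8273       1,447.7909
  7        65.00        31.0132       217.0927       1,736.7412
  8     2,065.00       886.4297     7,091.4379      63,822.9415
  Σ                  1,191.2438     8,182.9907      70,009.3145
P = 1,191.2438.
Convexity = Σ t(t+1)·PV / [P·(1+y)²] = 70,009.3145 / (1,191.2438 × 1.235432) = 47.57034.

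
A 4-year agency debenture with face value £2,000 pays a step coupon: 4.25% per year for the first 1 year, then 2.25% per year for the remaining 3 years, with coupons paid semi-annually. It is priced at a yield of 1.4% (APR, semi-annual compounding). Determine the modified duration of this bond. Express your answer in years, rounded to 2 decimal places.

3.77 years

Periodic yield y = 0.007. First find Macaulay duration:
  t   CF        PV=CF/(1+0.007)^t    t·PV
  1        42.50        42.2046        42.2046
  2        42.50        41.9112        83.8224
  3        22.50        22.0340        66.1021
  4        22.50        21.8809        87.5235
  5        22.50        21.7288       108.6439
  6        22.50        21.5777       129.4664
  7        22.50        21.4277       149.9941
  8     2,022.50     1,912.7260    15,301.8082
  Σ                  2,105.4909    15,969.5651
P = 2,105.4909; Macaulay duration = 15,969.5651 / 2,105.4909 = 7.58472 half-year periods = 3.79236 years.
Modified duration = D_Mac / (1 + y) = 3.79236 / 1.007 = 3.76600 years.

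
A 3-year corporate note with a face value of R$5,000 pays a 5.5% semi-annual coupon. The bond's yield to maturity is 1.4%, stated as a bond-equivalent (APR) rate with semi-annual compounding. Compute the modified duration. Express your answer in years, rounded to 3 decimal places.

2.799 years

Periodic yield y = 0.007. First find Macaulay duration:
  t   CF        PV=CF/(1+0.007)^t    t·PV
  1       137.50       136.5442       136.5442
  2       137.50       135.5950       271.1901
  3       137.50       134.6525       403.9574
  4       137.50       133.7164       534.8658
  5       137.50       132.7869       663.9347
  6     5,137.50     4,926.9143    29,561.4860
  Σ                  5,600.2094    31,571.9781
P = 5,600.2094; Macaulay duration = 31,571.9781 / 5,600.2094 = 5.63764 half-year periods = 2.81882 years.
Modified duration = D_Mac / (1 + y) = 2.81882 / 1.007 = 2.79923 years.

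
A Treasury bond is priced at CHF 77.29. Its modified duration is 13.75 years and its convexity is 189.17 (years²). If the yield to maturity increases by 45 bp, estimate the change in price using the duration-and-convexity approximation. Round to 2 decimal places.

Duration effect: -D_mod·Δy = -13.75 × (+0.0045) = -0.061875
Convexity effect: ½·C·(Δy)² = 0.5 × 189.17 × (0.0045)² = +0.00191534625
ΔP/P ≈ -0.061875 + 0.00191534625 = -0.05995965375
ΔP ≈ 77.29 × (-0.05995965375) = -4.6342816383375.

-CHF 4.63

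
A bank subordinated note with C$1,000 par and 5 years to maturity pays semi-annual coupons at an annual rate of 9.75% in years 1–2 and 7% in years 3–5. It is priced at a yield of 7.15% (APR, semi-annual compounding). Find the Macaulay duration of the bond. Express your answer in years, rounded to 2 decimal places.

4.15 years

Periodic yield y = 0.03575. Discount each cash flow and weight by its period:
  t   CF        PV=CF/(1+0.03575)^t    t·PV
  1        48.75        47.0673        47.0673
  2        48.75        45.4428        90.8855
  3        48.75        43.8743       131.6228
  4        48.75        42.3599       169.4396
  5        35.00        29.3625       146.8126
  6        35.00        28.3490       170.0943
  7        35.00        27.3705       191.5938
  8        35.00        26.4258       211.4066
  9        35.00        25.5137       229.6234
  10    1,035.00       728.4352     7,284.3521
  Σ                  1,044.2011     8,672.8979
Price P = Σ PV = 1,044.2011.
Macaulay duration = Σ(t·PV) / P = 8,672.8979 / 1,044.2011 = 8.30577 half-year periods.
In years: 8.30577 / 2 = 4.15289 years.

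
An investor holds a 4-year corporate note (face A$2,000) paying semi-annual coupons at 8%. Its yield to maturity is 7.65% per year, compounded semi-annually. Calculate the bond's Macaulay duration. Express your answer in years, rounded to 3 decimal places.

Periodic yield y = 0.03825. Discount each cash flow and weight by its period:
  t   CF        PV=CF/(1+0.03825)^t    t·PV
  1        80.00        77.0527        77.0527
  2        80.00        74.2140       148.4281
  3        80.00        71.4799       214.4398
  4        80.00        68.8466       275.3862
  5        80.00        66.3102       331.5510
  6        80.00        63.8673       383.2036
  7        80.00        61.5143       430.6004
  8     2,080.00     1,540.4507    12,323.6060
  Σ                  2,023.7358    14,184.2678
Price P = Σ PV = 2,023.7358.
Macaulay duration = Σ(t·PV) / P = 14,184.2678 / 2,023.7358 = 7.00895 half-year periods.
In years: 7.00895 / 2 = 3.50448 years.

3.504 years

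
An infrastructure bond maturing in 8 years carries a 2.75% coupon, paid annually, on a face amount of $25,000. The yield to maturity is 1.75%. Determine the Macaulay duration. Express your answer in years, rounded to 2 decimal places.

7.32 years

Periodic yield y = 0.0175. Discount each cash flow and weight by its year:
  t   CF        PV=CF/(1+0.0175)^t    t·PV
  1       687.50       675.6757       675.6757
  2       687.50       664.0547     1,328.1094
  3       687.50       652.6336     1,957.9009
  4       687.50       641.4090     2,565.6359
  5       687.50       630.3774     3,151.8868
  6       687.50       619.5355     3,717.2130
  7       687.50       608.8801     4,262.1607
  8    25,687.50    22,358.6973   178,869.5783
  Σ                 26,851.2632   196,528.1607
Price P = Σ PV = 26,851.2632.
Macaulay duration = Σ(t·PV) / P = 196,528.1607 / 26,851.2632 = 7.31914 years.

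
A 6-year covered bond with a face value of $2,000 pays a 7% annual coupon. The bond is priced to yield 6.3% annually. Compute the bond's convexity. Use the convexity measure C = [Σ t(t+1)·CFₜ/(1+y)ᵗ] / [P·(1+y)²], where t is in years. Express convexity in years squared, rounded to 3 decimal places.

With y = 0.063:
  t   CF        PV=CF/(1+0.063)^t    t·PV        t(t+1)·PV
  1       140.00       131.7027       131.7027         263.4055
  2       140.00       123.8972       247.7944         743.3832
  3       140.00       116.5543       349.6629       1,398.6514
  4       140.00       109.6466       438.5862       2,192.9310
  5       140.00       103.1482       515.7411       3,094.4464
  6     2,140.00     1,483.2494     8,899.4965      62,296.4755
  Σ                  2,068.1984    10,582.9838      69,989.2930
P = 2,068.1984.
Convexity = Σ t(t+1)·PV / [P·(1+y)²] = 69,989.2930 / (2,068.1984 × 1.129969) = 29.94835.

29.948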